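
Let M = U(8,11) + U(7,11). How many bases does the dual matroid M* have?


(M1+M2)* = M1* + M2*.
M1* = U(3,11), bases: C(11,3) = 165.
M2* = U(4,11), bases: C(11,4) = 330.
|B(M*)| = 165 * 330 = 54450.

54450


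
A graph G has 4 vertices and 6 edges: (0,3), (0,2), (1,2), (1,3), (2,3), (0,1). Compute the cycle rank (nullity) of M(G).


Cycle rank (nullity) = |E| - r(M) = |E| - (|V| - c).
|E| = 6, |V| = 4, c = 1.
Nullity = 6 - (4 - 1) = 6 - 3 = 3.

3


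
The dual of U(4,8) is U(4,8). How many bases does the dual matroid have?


The dual of U(r,n) is U(n-r, n) = U(4,8).
Bases of U(4,8) are all (4)-element subsets.
|B(M*)| = C(8,4) = (8 * 7 * 6 * 5) / (1 * 2 * 3 * 4) = 70.

70


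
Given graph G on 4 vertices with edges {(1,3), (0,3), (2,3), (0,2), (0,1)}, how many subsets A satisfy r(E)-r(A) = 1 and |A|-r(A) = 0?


R(x,y) = sum over A in 2^E of x^(r(E)-r(A)) * y^(|A|-r(A)).
G has 4 vertices, 5 edges. r(E) = 3.
Enumerate all 2^5 = 32 subsets.
Count subsets with r(E)-r(A)=1 and |A|-r(A)=0: 10.

10


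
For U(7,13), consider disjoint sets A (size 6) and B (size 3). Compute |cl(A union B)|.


|A union B| = 6 + 3 = 9 (disjoint).
In U(7,13), cl(S) = S if |S| < 7, else cl(S) = E.
Since 9 >= 7, cl(A union B) = E.
|cl(A union B)| = 13.

13


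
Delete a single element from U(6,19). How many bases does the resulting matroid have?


Deleting e from U(6,19) gives U(6,18) since n > r.
Bases of U(6,18) = C(18,6) = 18564.

18564


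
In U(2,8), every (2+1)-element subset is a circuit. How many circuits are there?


In U(2,8), circuits are the (3)-element subsets.
Any set of 3 elements is dependent, and removing any one element gives
an independent set of size 2, so it is a minimal dependent set.
Number of circuits = (8 choose 3) = 56.

56


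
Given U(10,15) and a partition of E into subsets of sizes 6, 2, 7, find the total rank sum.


r(Ai) = min(|Ai|, 10) for each part.
Sum = min(6,10) + min(2,10) + min(7,10)
    = 6 + 2 + 7
    = 15.

15


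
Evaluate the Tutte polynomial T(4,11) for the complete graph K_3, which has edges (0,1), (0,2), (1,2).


T(K_3; x,y) = x^2 + x + y.
T(4,11) = 16 + 4 + 11 = 31.

31


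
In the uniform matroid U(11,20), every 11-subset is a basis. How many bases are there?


Bases of U(11,20) are all 11-element subsets of the 20-element ground set.
Number of bases = C(20,11).
C(20,11) = 167960.

167960


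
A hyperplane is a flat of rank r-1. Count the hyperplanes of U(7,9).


Hyperplanes of U(7,9) are flats of rank 6.
In a uniform matroid, these are exactly the (6)-element subsets.
Count = (9 choose 6) = 84.

84


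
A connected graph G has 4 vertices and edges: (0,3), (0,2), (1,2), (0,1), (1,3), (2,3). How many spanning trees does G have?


By Kirchhoff's matrix tree theorem, the number of spanning trees equals
the determinant of any cofactor of the Laplacian matrix L.
G has 4 vertices and 6 edges.
Computing the (3 x 3) cofactor determinant gives 16.

16


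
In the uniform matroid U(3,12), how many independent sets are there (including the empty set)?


Independent sets of U(3,12) are all subsets of size <= 3.
Count = C(12,0) + C(12,1) + C(12,2) + C(12,3)
     = 1 + 12 + 66 + 220
     = 299.

299


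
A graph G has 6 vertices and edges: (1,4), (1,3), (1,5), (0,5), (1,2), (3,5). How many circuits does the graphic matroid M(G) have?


A circuit in a graphic matroid = edge set of a simple cycle.
G has 6 vertices and 6 edges.
Enumerating all minimal edge subsets forming cycles...
Total circuits found: 1.

1


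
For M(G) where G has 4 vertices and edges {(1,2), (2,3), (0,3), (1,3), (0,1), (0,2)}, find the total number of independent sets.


An independent set in a graphic matroid is an acyclic edge subset.
G has 4 vertices and 6 edges.
Enumerate all 2^6 = 64 subsets, checking for acyclicity.
Total independent sets = 38.

38


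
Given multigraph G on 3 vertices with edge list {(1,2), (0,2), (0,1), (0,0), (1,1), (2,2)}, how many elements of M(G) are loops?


In a graphic matroid, a loop is a self-loop edge (u,u) with rank 0.
Examining all 6 edges for self-loops...
Self-loops found: (0,0), (1,1), (2,2)
Number of loops = 3.

3


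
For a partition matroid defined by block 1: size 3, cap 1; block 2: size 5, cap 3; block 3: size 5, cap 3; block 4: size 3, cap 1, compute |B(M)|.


A basis picks exactly ci elements from block i.
Number of bases = product of C(|Si|, ci).
= C(3,1) * C(5,3) * C(5,3) * C(3,1)
= 3 * 10 * 10 * 3
= 900.

900


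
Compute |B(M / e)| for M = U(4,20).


Contracting e from U(4,20) gives U(3,19).
Bases of U(3,19) = C(19,3) = (19 * 18 * 17) / (1 * 2 * 3) = 969.

969


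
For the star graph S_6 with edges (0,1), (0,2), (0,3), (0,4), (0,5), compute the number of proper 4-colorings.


P(tree, k) = k * (k-1)^(5) for any tree on 6 vertices.
P(4) = 4 * 3^5 = 4 * 243 = 972.

972


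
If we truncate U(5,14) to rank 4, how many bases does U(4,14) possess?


Truncating U(5,14) to rank 4 gives U(4,14).
Bases of U(4,14) are all 4-element subsets of 14 elements.
Number of bases = (14 choose 4) = 1001.

1001


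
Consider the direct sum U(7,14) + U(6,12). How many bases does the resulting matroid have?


Bases of a direct sum M1 + M2: |B| = |B(M1)| * |B(M2)|.
|B(U(7,14))| = C(14,7) = 3432.
|B(U(6,12))| = C(12,6) = 924.
Total bases = 3432 * 924 = 3171168.

3171168


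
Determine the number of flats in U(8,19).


Flats of U(8,19): every subset of size < 8 is a flat, plus E itself.
Count = C(19,0) + C(19,1) + C(19,2) + C(19,3) + C(19,4) + C(19,5) + C(19,6) + C(19,7) + 1
     = 1 + 19 + 171 + 969 + 3876 + 11628 + 27132 + 50388 + 1
     = 94185.

94185


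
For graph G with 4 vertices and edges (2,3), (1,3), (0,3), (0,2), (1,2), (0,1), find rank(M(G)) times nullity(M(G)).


r(M) = |V| - c = 4 - 1 = 3.
nullity = |E| - r(M) = 6 - 3 = 3.
Product = 3 * 3 = 9.

9


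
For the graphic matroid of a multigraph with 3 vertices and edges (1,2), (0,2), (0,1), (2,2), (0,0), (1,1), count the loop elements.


In a graphic matroid, a loop is a self-loop edge (u,u) with rank 0.
Examining all 6 edges for self-loops...
Self-loops found: (2,2), (0,0), (1,1)
Number of loops = 3.

3


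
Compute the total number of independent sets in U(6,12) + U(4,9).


For a direct sum, |I(M1+M2)| = |I(M1)| * |I(M2)|.
|I(U(6,12))| = sum C(12,k) for k=0..6 = 2510.
|I(U(4,9))| = sum C(9,k) for k=0..4 = 256.
Total = 2510 * 256 = 642560.

642560


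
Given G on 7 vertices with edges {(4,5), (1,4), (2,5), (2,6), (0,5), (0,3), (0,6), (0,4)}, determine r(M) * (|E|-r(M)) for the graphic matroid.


r(M) = |V| - c = 7 - 1 = 6.
nullity = |E| - r(M) = 8 - 6 = 2.
Product = 6 * 2 = 12.

12


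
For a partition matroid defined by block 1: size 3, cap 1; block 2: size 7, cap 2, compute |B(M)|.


A basis picks exactly ci elements from block i.
Number of bases = product of C(|Si|, ci).
= C(3,1) * C(7,2)
= 3 * 21
= 63.

63


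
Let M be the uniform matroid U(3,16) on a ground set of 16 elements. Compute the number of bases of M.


Bases of U(3,16) are all 3-element subsets of the 16-element ground set.
Number of bases = C(16,3).
(16 choose 3) = 560.

560


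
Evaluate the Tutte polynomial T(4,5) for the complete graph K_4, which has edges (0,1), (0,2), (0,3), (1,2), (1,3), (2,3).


T(K_4; x,y) = x^3 + 3x^2 + 4xy + 2x + y^3 + 3y^2 + 2y.
Substituting x=4, y=5:
= 64 + 48 + 80 + 8 + 125 + 75 + 10
= 410.

410


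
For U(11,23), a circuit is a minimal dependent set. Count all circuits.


In U(11,23), circuits are the (12)-element subsets.
Any set of 12 elements is dependent, and removing any one element gives
an independent set of size 11, so it is a minimal dependent set.
Number of circuits = C(23,12) = 1352078.

1352078


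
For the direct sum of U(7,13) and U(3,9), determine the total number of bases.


Bases of a direct sum M1 + M2: |B| = |B(M1)| * |B(M2)|.
|B(U(7,13))| = C(13,7) = 1716.
|B(U(3,9))| = C(9,3) = 84.
Total bases = 1716 * 84 = 144144.

144144


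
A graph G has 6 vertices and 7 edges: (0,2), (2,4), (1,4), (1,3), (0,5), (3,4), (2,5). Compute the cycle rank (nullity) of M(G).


Cycle rank (nullity) = |E| - r(M) = |E| - (|V| - c).
|E| = 7, |V| = 6, c = 1.
Nullity = 7 - (6 - 1) = 7 - 5 = 2.

2


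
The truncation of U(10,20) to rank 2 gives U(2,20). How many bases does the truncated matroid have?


Truncating U(10,20) to rank 2 gives U(2,20).
Bases of U(2,20) are all 2-element subsets of 20 elements.
Number of bases = C(20,2) = 20! / (2! * 18!) = 190.

190


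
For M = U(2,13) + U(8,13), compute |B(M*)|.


(M1+M2)* = M1* + M2*.
M1* = U(11,13), bases: C(13,11) = 78.
M2* = U(5,13), bases: C(13,5) = 1287.
|B(M*)| = 78 * 1287 = 100386.

100386


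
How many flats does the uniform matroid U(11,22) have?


Flats of U(11,22): every subset of size < 11 is a flat, plus E itself.
Count = C(22,0) + C(22,1) + C(22,2) + C(22,3) + C(22,4) + C(22,5) + C(22,6) + C(22,7) + C(22,8) + C(22,9) + C(22,10) + 1
     = 1 + 22 + 231 + 1540 + 7315 + 26334 + 74613 + 170544 + 319770 + 497420 + 646646 + 1
     = 1744437.

1744437


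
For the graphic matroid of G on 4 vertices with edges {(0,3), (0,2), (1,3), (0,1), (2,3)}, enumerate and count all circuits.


A circuit in a graphic matroid = edge set of a simple cycle.
G has 4 vertices and 5 edges.
Enumerating all minimal edge subsets forming cycles...
Total circuits found: 3.

3


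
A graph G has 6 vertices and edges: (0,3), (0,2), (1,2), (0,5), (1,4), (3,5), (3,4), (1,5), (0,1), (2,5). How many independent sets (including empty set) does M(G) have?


An independent set in a graphic matroid is an acyclic edge subset.
G has 6 vertices and 10 edges.
Enumerate all 2^10 = 1024 subsets, checking for acyclicity.
Total independent sets = 454.

454


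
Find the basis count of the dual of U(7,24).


The dual of U(r,n) is U(n-r, n) = U(17,24).
Bases of U(17,24) are all (17)-element subsets.
|B(M*)| = C(24,17) = 346104.

346104


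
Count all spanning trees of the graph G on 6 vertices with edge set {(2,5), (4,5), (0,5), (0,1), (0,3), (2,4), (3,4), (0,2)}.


By Kirchhoff's matrix tree theorem, the number of spanning trees equals
the determinant of any cofactor of the Laplacian matrix L.
G has 6 vertices and 8 edges.
Computing the (5 x 5) cofactor determinant gives 24.

24


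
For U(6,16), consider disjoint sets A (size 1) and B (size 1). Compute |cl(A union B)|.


|A union B| = 1 + 1 = 2 (disjoint).
In U(6,16), cl(S) = S if |S| < 6, else cl(S) = E.
Since 2 < 6, cl(A union B) = A union B.
|cl(A union B)| = 2.

2


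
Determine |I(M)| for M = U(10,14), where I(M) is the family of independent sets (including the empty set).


Independent sets of U(10,14) are all subsets of size <= 10.
Count = (14 choose 0) + (14 choose 1) + (14 choose 2) + (14 choose 3) + (14 choose 4) + (14 choose 5) + (14 choose 6) + (14 choose 7) + (14 choose 8) + (14 choose 9) + (14 choose 10)
     = 1 + 14 + 91 + 364 + 1001 + 2002 + 3003 + 3432 + 3003 + 2002 + 1001
     = 15914.

15914


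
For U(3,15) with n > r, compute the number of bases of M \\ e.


Deleting e from U(3,15) gives U(3,14) since n > r.
Bases of U(3,14) = C(14,3) = 14! / (3! * 11!) = 364.

364


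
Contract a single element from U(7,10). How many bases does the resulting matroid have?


Contracting e from U(7,10) gives U(6,9).
Bases of U(6,9) = (9 choose 6) = 84.

84


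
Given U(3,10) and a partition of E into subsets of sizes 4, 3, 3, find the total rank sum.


r(Ai) = min(|Ai|, 3) for each part.
Sum = min(4,3) + min(3,3) + min(3,3)
    = 3 + 3 + 3
    = 9.

9


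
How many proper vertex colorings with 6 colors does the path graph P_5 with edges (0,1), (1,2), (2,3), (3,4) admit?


P(P_5, k) = k * (k-1)^(4).
P(6) = 6 * 5^4 = 6 * 625 = 3750.

3750


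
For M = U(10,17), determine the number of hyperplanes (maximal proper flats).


Hyperplanes of U(10,17) are flats of rank 9.
In a uniform matroid, these are exactly the (9)-element subsets.
Count = C(17,9) = 24310.

24310


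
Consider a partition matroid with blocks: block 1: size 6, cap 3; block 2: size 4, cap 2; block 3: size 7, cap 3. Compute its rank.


Rank of a partition matroid = sum of min(|Si|, ci) for each block.
= min(6,3) + min(4,2) + min(7,3)
= 3 + 2 + 3
= 8.

8


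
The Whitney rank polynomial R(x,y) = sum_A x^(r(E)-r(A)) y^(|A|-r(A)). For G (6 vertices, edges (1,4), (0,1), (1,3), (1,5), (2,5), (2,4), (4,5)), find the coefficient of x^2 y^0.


R(x,y) = sum over A in 2^E of x^(r(E)-r(A)) * y^(|A|-r(A)).
G has 6 vertices, 7 edges. r(E) = 5.
Enumerate all 2^7 = 128 subsets.
Count subsets with r(E)-r(A)=2 and |A|-r(A)=0: 33.

33


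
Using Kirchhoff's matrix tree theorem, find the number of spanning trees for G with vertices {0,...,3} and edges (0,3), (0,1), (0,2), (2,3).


By Kirchhoff's matrix tree theorem, the number of spanning trees equals
the determinant of any cofactor of the Laplacian matrix L.
G has 4 vertices and 4 edges.
Computing the (3 x 3) cofactor determinant gives 3.

3


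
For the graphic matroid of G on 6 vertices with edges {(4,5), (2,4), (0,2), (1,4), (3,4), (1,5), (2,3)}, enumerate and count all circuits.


A circuit in a graphic matroid = edge set of a simple cycle.
G has 6 vertices and 7 edges.
Enumerating all minimal edge subsets forming cycles...
Total circuits found: 2.

2


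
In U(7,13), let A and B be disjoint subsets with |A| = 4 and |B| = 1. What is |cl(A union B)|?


|A union B| = 4 + 1 = 5 (disjoint).
In U(7,13), cl(S) = S if |S| < 7, else cl(S) = E.
Since 5 < 7, cl(A union B) = A union B.
|cl(A union B)| = 5.

5


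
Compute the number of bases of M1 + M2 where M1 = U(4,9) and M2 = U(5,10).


Bases of a direct sum M1 + M2: |B| = |B(M1)| * |B(M2)|.
|B(U(4,9))| = C(9,4) = 126.
|B(U(5,10))| = C(10,5) = 252.
Total bases = 126 * 252 = 31752.

31752


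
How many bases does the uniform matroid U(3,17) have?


Bases of U(3,17) are all 3-element subsets of the 17-element ground set.
Number of bases = C(17,3).
(17 choose 3) = 680.

680


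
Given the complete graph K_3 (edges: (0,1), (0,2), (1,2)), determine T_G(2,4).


T(K_3; x,y) = x^2 + x + y.
T(2,4) = 4 + 2 + 4 = 10.

10


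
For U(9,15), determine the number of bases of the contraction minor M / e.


Contracting e from U(9,15) gives U(8,14).
Bases of U(8,14) = C(14,8) = 3003.

3003


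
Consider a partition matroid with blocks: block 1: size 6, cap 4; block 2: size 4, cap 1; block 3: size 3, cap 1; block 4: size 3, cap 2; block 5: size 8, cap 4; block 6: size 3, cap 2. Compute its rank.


Rank of a partition matroid = sum of min(|Si|, ci) for each block.
= min(6,4) + min(4,1) + min(3,1) + min(3,2) + min(8,4) + min(3,2)
= 4 + 1 + 1 + 2 + 4 + 2
= 14.

14


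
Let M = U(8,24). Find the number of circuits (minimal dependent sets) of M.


In U(8,24), circuits are the (9)-element subsets.
Any set of 9 elements is dependent, and removing any one element gives
an independent set of size 8, so it is a minimal dependent set.
Number of circuits = (24 choose 9) = 1307504.

1307504


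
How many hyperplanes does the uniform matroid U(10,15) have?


Hyperplanes of U(10,15) are flats of rank 9.
In a uniform matroid, these are exactly the (9)-element subsets.
Count = C(15,9) = 15! / (9! * 6!) = 5005.

5005


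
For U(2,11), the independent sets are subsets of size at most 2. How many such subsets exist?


Independent sets of U(2,11) are all subsets of size <= 2.
Count = (11 choose 0) + (11 choose 1) + (11 choose 2)
     = 1 + 11 + 55
     = 67.

67


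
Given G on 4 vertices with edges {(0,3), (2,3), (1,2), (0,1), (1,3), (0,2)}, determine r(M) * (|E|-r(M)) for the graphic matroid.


r(M) = |V| - c = 4 - 1 = 3.
nullity = |E| - r(M) = 6 - 3 = 3.
Product = 3 * 3 = 9.

9


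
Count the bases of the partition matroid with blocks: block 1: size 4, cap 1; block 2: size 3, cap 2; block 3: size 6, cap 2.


A basis picks exactly ci elements from block i.
Number of bases = product of C(|Si|, ci).
= C(4,1) * C(3,2) * C(6,2)
= 4 * 3 * 15
= 180.

180


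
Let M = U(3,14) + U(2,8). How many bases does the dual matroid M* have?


(M1+M2)* = M1* + M2*.
M1* = U(11,14), bases: C(14,11) = 364.
M2* = U(6,8), bases: C(8,6) = 28.
|B(M*)| = 364 * 28 = 10192.

10192


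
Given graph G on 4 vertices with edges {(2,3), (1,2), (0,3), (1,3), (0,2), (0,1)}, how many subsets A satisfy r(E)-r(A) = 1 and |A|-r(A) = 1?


R(x,y) = sum over A in 2^E of x^(r(E)-r(A)) * y^(|A|-r(A)).
G has 4 vertices, 6 edges. r(E) = 3.
Enumerate all 2^6 = 64 subsets.
Count subsets with r(E)-r(A)=1 and |A|-r(A)=1: 4.

4


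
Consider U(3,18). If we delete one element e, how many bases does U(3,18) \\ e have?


Deleting e from U(3,18) gives U(3,17) since n > r.
Bases of U(3,17) = C(17,3) = 17! / (3! * 14!) = 680.

680


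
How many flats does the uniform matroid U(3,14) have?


Flats of U(3,14): every subset of size < 3 is a flat, plus E itself.
Count = C(14,0) + C(14,1) + C(14,2) + 1
     = 1 + 14 + 91 + 1
     = 107.

107


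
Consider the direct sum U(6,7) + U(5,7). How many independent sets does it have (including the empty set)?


For a direct sum, |I(M1+M2)| = |I(M1)| * |I(M2)|.
|I(U(6,7))| = sum C(7,k) for k=0..6 = 127.
|I(U(5,7))| = sum C(7,k) for k=0..5 = 120.
Total = 127 * 120 = 15240.

15240


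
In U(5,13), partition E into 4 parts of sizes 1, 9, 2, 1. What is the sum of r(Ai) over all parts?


r(Ai) = min(|Ai|, 5) for each part.
Sum = min(1,5) + min(9,5) + min(2,5) + min(1,5)
    = 1 + 5 + 2 + 1
    = 9.

9


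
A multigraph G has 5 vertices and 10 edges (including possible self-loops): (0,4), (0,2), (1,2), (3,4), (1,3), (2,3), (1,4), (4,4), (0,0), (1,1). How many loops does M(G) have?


In a graphic matroid, a loop is a self-loop edge (u,u) with rank 0.
Examining all 10 edges for self-loops...
Self-loops found: (4,4), (0,0), (1,1)
Number of loops = 3.

3


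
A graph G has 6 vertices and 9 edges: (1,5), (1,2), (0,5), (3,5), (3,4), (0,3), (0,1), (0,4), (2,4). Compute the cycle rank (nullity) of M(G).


Cycle rank (nullity) = |E| - r(M) = |E| - (|V| - c).
|E| = 9, |V| = 6, c = 1.
Nullity = 9 - (6 - 1) = 9 - 5 = 4.

4


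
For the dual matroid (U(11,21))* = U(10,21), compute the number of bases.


The dual of U(r,n) is U(n-r, n) = U(10,21).
Bases of U(10,21) are all (10)-element subsets.
|B(M*)| = C(21,10) = 352716.

352716


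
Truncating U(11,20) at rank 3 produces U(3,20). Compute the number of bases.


Truncating U(11,20) to rank 3 gives U(3,20).
Bases of U(3,20) are all 3-element subsets of 20 elements.
Number of bases = C(20,3) = (20 * 19 * 18) / (1 * 2 * 3) = 1140.

1140


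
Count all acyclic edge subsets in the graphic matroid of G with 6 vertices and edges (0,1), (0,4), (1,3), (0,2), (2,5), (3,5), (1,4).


An independent set in a graphic matroid is an acyclic edge subset.
G has 6 vertices and 7 edges.
Enumerate all 2^7 = 128 subsets, checking for acyclicity.
Total independent sets = 108.

108


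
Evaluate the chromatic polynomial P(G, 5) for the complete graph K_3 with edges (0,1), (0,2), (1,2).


P(K_3, k) = k(k-1)(k-2)...(k-2).
P(5) = (5) * (4) * (3) = 60.

60


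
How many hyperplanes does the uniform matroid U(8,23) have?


Hyperplanes of U(8,23) are flats of rank 7.
In a uniform matroid, these are exactly the (7)-element subsets.
Count = C(23,7) = 245157.

245157


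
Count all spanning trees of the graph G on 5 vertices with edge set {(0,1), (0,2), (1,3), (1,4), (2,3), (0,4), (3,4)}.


By Kirchhoff's matrix tree theorem, the number of spanning trees equals
the determinant of any cofactor of the Laplacian matrix L.
G has 5 vertices and 7 edges.
Computing the (4 x 4) cofactor determinant gives 24.

24


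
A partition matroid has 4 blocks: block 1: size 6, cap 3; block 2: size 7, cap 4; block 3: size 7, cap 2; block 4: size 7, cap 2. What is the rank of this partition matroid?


Rank of a partition matroid = sum of min(|Si|, ci) for each block.
= min(6,3) + min(7,4) + min(7,2) + min(7,2)
= 3 + 4 + 2 + 2
= 11.

11


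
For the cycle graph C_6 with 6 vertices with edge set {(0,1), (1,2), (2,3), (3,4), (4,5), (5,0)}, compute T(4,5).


T(C_6; x,y) = x + x^2 + ... + x^(5) + y.
T(4,5) = 4^1 + 4^2 + 4^3 + 4^4 + 4^5 + 5
= 4 + 16 + 64 + 256 + 1024 + 5
= 1369.

1369


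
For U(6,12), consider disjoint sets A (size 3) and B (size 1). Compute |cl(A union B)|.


|A union B| = 3 + 1 = 4 (disjoint).
In U(6,12), cl(S) = S if |S| < 6, else cl(S) = E.
Since 4 < 6, cl(A union B) = A union B.
|cl(A union B)| = 4.

4


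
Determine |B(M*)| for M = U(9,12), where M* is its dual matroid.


The dual of U(r,n) is U(n-r, n) = U(3,12).
Bases of U(3,12) are all (3)-element subsets.
|B(M*)| = C(12,3) = 12! / (3! * 9!) = 220.

220


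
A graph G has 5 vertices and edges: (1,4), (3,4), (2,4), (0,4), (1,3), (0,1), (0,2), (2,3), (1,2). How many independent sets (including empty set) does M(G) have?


An independent set in a graphic matroid is an acyclic edge subset.
G has 5 vertices and 9 edges.
Enumerate all 2^9 = 512 subsets, checking for acyclicity.
Total independent sets = 198.

198


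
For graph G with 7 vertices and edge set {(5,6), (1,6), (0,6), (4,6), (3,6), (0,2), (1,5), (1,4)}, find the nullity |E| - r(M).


Cycle rank (nullity) = |E| - r(M) = |E| - (|V| - c).
|E| = 8, |V| = 7, c = 1.
Nullity = 8 - (7 - 1) = 8 - 6 = 2.

2


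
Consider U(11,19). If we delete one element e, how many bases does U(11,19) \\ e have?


Deleting e from U(11,19) gives U(11,18) since n > r.
Bases of U(11,18) = (18 choose 11) = 31824.

31824


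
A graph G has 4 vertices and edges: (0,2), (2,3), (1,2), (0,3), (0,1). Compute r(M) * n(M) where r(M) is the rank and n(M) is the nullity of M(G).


r(M) = |V| - c = 4 - 1 = 3.
nullity = |E| - r(M) = 5 - 3 = 2.
Product = 3 * 2 = 6.

6


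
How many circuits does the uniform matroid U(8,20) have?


In U(8,20), circuits are the (9)-element subsets.
Any set of 9 elements is dependent, and removing any one element gives
an independent set of size 8, so it is a minimal dependent set.
Number of circuits = (20 choose 9) = 167960.

167960


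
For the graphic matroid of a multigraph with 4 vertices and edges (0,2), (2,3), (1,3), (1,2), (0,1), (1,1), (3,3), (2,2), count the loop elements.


In a graphic matroid, a loop is a self-loop edge (u,u) with rank 0.
Examining all 8 edges for self-loops...
Self-loops found: (1,1), (3,3), (2,2)
Number of loops = 3.

3


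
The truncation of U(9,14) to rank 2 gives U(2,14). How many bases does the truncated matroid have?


Truncating U(9,14) to rank 2 gives U(2,14).
Bases of U(2,14) are all 2-element subsets of 14 elements.
Number of bases = (14 choose 2) = 91.

91


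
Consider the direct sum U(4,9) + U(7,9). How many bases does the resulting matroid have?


Bases of a direct sum M1 + M2: |B| = |B(M1)| * |B(M2)|.
|B(U(4,9))| = C(9,4) = 126.
|B(U(7,9))| = C(9,7) = 36.
Total bases = 126 * 36 = 4536.

4536


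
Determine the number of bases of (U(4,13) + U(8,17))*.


(M1+M2)* = M1* + M2*.
M1* = U(9,13), bases: C(13,9) = 715.
M2* = U(9,17), bases: C(17,9) = 24310.
|B(M*)| = 715 * 24310 = 17381650.

17381650


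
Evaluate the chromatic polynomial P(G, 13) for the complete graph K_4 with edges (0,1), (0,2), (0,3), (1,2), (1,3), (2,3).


P(K_4, k) = k(k-1)(k-2)...(k-3).
P(13) = (13) * (12) * (11) * (10) = 17160.

17160


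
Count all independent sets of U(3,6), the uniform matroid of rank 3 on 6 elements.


Independent sets of U(3,6) are all subsets of size <= 3.
Count = (6 choose 0) + (6 choose 1) + (6 choose 2) + (6 choose 3)
     = 1 + 6 + 15 + 20
     = 42.

42


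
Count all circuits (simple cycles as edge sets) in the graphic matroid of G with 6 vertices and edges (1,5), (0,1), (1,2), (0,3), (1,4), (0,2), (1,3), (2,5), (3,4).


A circuit in a graphic matroid = edge set of a simple cycle.
G has 6 vertices and 9 edges.
Enumerating all minimal edge subsets forming cycles...
Total circuits found: 10.

10


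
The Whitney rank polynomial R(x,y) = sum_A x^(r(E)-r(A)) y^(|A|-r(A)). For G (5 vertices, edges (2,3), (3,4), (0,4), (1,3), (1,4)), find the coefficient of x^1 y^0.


R(x,y) = sum over A in 2^E of x^(r(E)-r(A)) * y^(|A|-r(A)).
G has 5 vertices, 5 edges. r(E) = 4.
Enumerate all 2^5 = 32 subsets.
Count subsets with r(E)-r(A)=1 and |A|-r(A)=0: 9.

9


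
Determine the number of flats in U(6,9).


Flats of U(6,9): every subset of size < 6 is a flat, plus E itself.
Count = (9 choose 0) + (9 choose 1) + (9 choose 2) + (9 choose 3) + (9 choose 4) + (9 choose 5) + 1
     = 1 + 9 + 36 + 84 + 126 + 126 + 1
     = 383.

383


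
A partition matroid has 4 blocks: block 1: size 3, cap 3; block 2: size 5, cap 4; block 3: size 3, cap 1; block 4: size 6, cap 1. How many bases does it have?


A basis picks exactly ci elements from block i.
Number of bases = product of C(|Si|, ci).
= C(3,3) * C(5,4) * C(3,1) * C(6,1)
= 1 * 5 * 3 * 6
= 90.

90


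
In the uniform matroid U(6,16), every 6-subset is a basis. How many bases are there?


Bases of U(6,16) are all 6-element subsets of the 16-element ground set.
Number of bases = C(16,6).
(16 choose 6) = 8008.

8008


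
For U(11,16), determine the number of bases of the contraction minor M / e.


Contracting e from U(11,16) gives U(10,15).
Bases of U(10,15) = C(15,10) = 15! / (10! * 5!) = 3003.

3003


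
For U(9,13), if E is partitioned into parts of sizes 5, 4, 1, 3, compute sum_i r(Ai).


r(Ai) = min(|Ai|, 9) for each part.
Sum = min(5,9) + min(4,9) + min(1,9) + min(3,9)
    = 5 + 4 + 1 + 3
    = 13.

13


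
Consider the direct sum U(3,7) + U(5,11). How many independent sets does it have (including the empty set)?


For a direct sum, |I(M1+M2)| = |I(M1)| * |I(M2)|.
|I(U(3,7))| = sum C(7,k) for k=0..3 = 64.
|I(U(5,11))| = sum C(11,k) for k=0..5 = 1024.
Total = 64 * 1024 = 65536.

65536


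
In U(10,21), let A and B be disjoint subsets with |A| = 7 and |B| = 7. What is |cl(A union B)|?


|A union B| = 7 + 7 = 14 (disjoint).
In U(10,21), cl(S) = S if |S| < 10, else cl(S) = E.
Since 14 >= 10, cl(A union B) = E.
|cl(A union B)| = 21.

21


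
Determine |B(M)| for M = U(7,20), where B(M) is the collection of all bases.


Bases of U(7,20) are all 7-element subsets of the 20-element ground set.
Number of bases = C(20,7).
C(20,7) = 77520.

77520


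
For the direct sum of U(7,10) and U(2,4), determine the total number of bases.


Bases of a direct sum M1 + M2: |B| = |B(M1)| * |B(M2)|.
|B(U(7,10))| = C(10,7) = 120.
|B(U(2,4))| = C(4,2) = 6.
Total bases = 120 * 6 = 720.

720


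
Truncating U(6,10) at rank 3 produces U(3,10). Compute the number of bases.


Truncating U(6,10) to rank 3 gives U(3,10).
Bases of U(3,10) are all 3-element subsets of 10 elements.
Number of bases = C(10,3) = (10 * 9 * 8) / (1 * 2 * 3) = 120.

120


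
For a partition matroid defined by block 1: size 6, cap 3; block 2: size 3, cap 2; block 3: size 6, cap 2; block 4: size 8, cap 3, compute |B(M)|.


A basis picks exactly ci elements from block i.
Number of bases = product of C(|Si|, ci).
= C(6,3) * C(3,2) * C(6,2) * C(8,3)
= 20 * 3 * 15 * 56
= 50400.

50400


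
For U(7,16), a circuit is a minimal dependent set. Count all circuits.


In U(7,16), circuits are the (8)-element subsets.
Any set of 8 elements is dependent, and removing any one element gives
an independent set of size 7, so it is a minimal dependent set.
Number of circuits = (16 choose 8) = 12870.

12870


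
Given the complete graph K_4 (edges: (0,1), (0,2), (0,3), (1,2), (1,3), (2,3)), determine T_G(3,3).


T(K_4; x,y) = x^3 + 3x^2 + 4xy + 2x + y^3 + 3y^2 + 2y.
Substituting x=3, y=3:
= 27 + 27 + 36 + 6 + 27 + 27 + 6
= 156.

156


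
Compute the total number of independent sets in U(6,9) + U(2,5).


For a direct sum, |I(M1+M2)| = |I(M1)| * |I(M2)|.
|I(U(6,9))| = sum C(9,k) for k=0..6 = 466.
|I(U(2,5))| = sum C(5,k) for k=0..2 = 16.
Total = 466 * 16 = 7456.

7456


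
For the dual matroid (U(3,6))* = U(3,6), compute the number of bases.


The dual of U(r,n) is U(n-r, n) = U(3,6).
Bases of U(3,6) are all (3)-element subsets.
|B(M*)| = C(6,3) = (6 * 5 * 4) / (1 * 2 * 3) = 20.

20


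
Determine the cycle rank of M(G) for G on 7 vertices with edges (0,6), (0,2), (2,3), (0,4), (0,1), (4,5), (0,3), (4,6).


Cycle rank (nullity) = |E| - r(M) = |E| - (|V| - c).
|E| = 8, |V| = 7, c = 1.
Nullity = 8 - (7 - 1) = 8 - 6 = 2.

2


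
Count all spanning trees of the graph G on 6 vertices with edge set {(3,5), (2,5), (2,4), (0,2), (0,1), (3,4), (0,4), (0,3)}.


By Kirchhoff's matrix tree theorem, the number of spanning trees equals
the determinant of any cofactor of the Laplacian matrix L.
G has 6 vertices and 8 edges.
Computing the (5 x 5) cofactor determinant gives 24.

24


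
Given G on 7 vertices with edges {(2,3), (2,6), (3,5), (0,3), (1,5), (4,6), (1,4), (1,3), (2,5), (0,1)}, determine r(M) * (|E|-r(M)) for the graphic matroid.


r(M) = |V| - c = 7 - 1 = 6.
nullity = |E| - r(M) = 10 - 6 = 4.
Product = 6 * 4 = 24.

24


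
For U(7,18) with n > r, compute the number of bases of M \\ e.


Deleting e from U(7,18) gives U(7,17) since n > r.
Bases of U(7,17) = (17 choose 7) = 19448.

19448


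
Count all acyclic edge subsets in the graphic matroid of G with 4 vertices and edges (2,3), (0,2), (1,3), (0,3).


An independent set in a graphic matroid is an acyclic edge subset.
G has 4 vertices and 4 edges.
Enumerate all 2^4 = 16 subsets, checking for acyclicity.
Total independent sets = 14.

14


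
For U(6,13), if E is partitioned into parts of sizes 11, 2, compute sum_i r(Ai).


r(Ai) = min(|Ai|, 6) for each part.
Sum = min(11,6) + min(2,6)
    = 6 + 2
    = 8.

8


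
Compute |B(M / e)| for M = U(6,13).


Contracting e from U(6,13) gives U(5,12).
Bases of U(5,12) = (12 choose 5) = 792.

792


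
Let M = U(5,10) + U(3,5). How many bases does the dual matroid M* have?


(M1+M2)* = M1* + M2*.
M1* = U(5,10), bases: C(10,5) = 252.
M2* = U(2,5), bases: C(5,2) = 10.
|B(M*)| = 252 * 10 = 2520.

2520


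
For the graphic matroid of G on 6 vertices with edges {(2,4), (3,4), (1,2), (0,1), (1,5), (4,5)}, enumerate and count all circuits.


A circuit in a graphic matroid = edge set of a simple cycle.
G has 6 vertices and 6 edges.
Enumerating all minimal edge subsets forming cycles...
Total circuits found: 1.

1


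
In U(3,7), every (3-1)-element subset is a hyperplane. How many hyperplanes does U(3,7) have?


Hyperplanes of U(3,7) are flats of rank 2.
In a uniform matroid, these are exactly the (2)-element subsets.
Count = (7 choose 2) = 21.

21


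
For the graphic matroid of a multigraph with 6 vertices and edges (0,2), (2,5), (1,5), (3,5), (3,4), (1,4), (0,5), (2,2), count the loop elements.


In a graphic matroid, a loop is a self-loop edge (u,u) with rank 0.
Examining all 8 edges for self-loops...
Self-loops found: (2,2)
Number of loops = 1.

1


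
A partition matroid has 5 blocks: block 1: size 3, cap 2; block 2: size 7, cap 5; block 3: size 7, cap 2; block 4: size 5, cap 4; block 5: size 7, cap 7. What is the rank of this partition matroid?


Rank of a partition matroid = sum of min(|Si|, ci) for each block.
= min(3,2) + min(7,5) + min(7,2) + min(5,4) + min(7,7)
= 2 + 5 + 2 + 4 + 7
= 20.

20


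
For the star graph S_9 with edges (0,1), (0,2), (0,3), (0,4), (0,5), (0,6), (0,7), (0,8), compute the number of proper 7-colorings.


P(tree, k) = k * (k-1)^(8) for any tree on 9 vertices.
P(7) = 7 * 6^8 = 7 * 1679616 = 11757312.

11757312


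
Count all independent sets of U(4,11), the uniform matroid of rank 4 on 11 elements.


Independent sets of U(4,11) are all subsets of size <= 4.
Count = C(11,0) + C(11,1) + C(11,2) + C(11,3) + C(11,4)
     = 1 + 11 + 55 + 165 + 330
     = 562.

562


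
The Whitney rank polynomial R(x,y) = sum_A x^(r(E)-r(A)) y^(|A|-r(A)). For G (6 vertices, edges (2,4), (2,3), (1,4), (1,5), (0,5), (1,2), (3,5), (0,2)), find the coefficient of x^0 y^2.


R(x,y) = sum over A in 2^E of x^(r(E)-r(A)) * y^(|A|-r(A)).
G has 6 vertices, 8 edges. r(E) = 5.
Enumerate all 2^8 = 256 subsets.
Count subsets with r(E)-r(A)=0 and |A|-r(A)=2: 8.

8


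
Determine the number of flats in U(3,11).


Flats of U(3,11): every subset of size < 3 is a flat, plus E itself.
Count = C(11,0) + C(11,1) + C(11,2) + 1
     = 1 + 11 + 55 + 1
     = 68.

68


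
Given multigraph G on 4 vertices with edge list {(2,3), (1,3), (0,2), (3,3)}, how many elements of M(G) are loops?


In a graphic matroid, a loop is a self-loop edge (u,u) with rank 0.
Examining all 4 edges for self-loops...
Self-loops found: (3,3)
Number of loops = 1.

1


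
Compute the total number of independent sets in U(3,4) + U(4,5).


For a direct sum, |I(M1+M2)| = |I(M1)| * |I(M2)|.
|I(U(3,4))| = sum C(4,k) for k=0..3 = 15.
|I(U(4,5))| = sum C(5,k) for k=0..4 = 31.
Total = 15 * 31 = 465.

465


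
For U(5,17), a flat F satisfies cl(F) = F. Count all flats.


Flats of U(5,17): every subset of size < 5 is a flat, plus E itself.
Count = (17 choose 0) + (17 choose 1) + (17 choose 2) + (17 choose 3) + (17 choose 4) + 1
     = 1 + 17 + 136 + 680 + 2380 + 1
     = 3215.

3215


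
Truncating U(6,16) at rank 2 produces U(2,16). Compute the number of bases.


Truncating U(6,16) to rank 2 gives U(2,16).
Bases of U(2,16) are all 2-element subsets of 16 elements.
Number of bases = C(16,2) = (16 * 15) / (1 * 2) = 120.

120


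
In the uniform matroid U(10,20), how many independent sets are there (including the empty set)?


Independent sets of U(10,20) are all subsets of size <= 10.
Count = C(20,0) + C(20,1) + C(20,2) + C(20,3) + C(20,4) + C(20,5) + C(20,6) + C(20,7) + C(20,8) + C(20,9) + C(20,10)
     = 1 + 20 + 190 + 1140 + 4845 + 15504 + 38760 + 77520 + 125970 + 167960 + 184756
     = 616666.

616666


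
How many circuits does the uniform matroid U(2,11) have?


In U(2,11), circuits are the (3)-element subsets.
Any set of 3 elements is dependent, and removing any one element gives
an independent set of size 2, so it is a minimal dependent set.
Number of circuits = C(11,3) = (11 * 10 * 9) / (1 * 2 * 3) = 165.

165


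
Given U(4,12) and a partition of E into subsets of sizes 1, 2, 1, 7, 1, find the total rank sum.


r(Ai) = min(|Ai|, 4) for each part.
Sum = min(1,4) + min(2,4) + min(1,4) + min(7,4) + min(1,4)
    = 1 + 2 + 1 + 4 + 1
    = 9.

9


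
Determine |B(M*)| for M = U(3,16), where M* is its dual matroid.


The dual of U(r,n) is U(n-r, n) = U(13,16).
Bases of U(13,16) are all (13)-element subsets.
|B(M*)| = (16 choose 13) = 560.

560


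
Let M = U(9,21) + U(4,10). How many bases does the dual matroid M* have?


(M1+M2)* = M1* + M2*.
M1* = U(12,21), bases: C(21,12) = 293930.
M2* = U(6,10), bases: C(10,6) = 210.
|B(M*)| = 293930 * 210 = 61725300.

61725300


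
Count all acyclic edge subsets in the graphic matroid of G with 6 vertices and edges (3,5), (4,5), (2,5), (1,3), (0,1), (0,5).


An independent set in a graphic matroid is an acyclic edge subset.
G has 6 vertices and 6 edges.
Enumerate all 2^6 = 64 subsets, checking for acyclicity.
Total independent sets = 60.

60


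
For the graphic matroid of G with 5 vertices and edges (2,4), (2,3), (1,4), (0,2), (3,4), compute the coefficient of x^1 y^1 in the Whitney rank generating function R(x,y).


R(x,y) = sum over A in 2^E of x^(r(E)-r(A)) * y^(|A|-r(A)).
G has 5 vertices, 5 edges. r(E) = 4.
Enumerate all 2^5 = 32 subsets.
Count subsets with r(E)-r(A)=1 and |A|-r(A)=1: 2.

2


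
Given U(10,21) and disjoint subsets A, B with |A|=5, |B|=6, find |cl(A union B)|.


|A union B| = 5 + 6 = 11 (disjoint).
In U(10,21), cl(S) = S if |S| < 10, else cl(S) = E.
Since 11 >= 10, cl(A union B) = E.
|cl(A union B)| = 21.

21


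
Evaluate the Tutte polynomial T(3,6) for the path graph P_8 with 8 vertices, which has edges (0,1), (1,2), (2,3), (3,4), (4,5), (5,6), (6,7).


A path on 8 vertices is a tree with 7 edges.
T(x,y) = x^(7) for any tree.
T(3,6) = 3^7 = 2187.

2187


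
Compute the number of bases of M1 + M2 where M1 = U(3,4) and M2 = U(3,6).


Bases of a direct sum M1 + M2: |B| = |B(M1)| * |B(M2)|.
|B(U(3,4))| = C(4,3) = 4.
|B(U(3,6))| = C(6,3) = 20.
Total bases = 4 * 20 = 80.

80


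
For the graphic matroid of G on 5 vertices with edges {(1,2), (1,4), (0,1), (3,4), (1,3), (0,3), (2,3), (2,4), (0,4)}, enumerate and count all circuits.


A circuit in a graphic matroid = edge set of a simple cycle.
G has 5 vertices and 9 edges.
Enumerating all minimal edge subsets forming cycles...
Total circuits found: 22.

22


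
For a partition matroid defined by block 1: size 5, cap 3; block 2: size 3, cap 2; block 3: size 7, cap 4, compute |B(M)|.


A basis picks exactly ci elements from block i.
Number of bases = product of C(|Si|, ci).
= C(5,3) * C(3,2) * C(7,4)
= 10 * 3 * 35
= 1050.

1050


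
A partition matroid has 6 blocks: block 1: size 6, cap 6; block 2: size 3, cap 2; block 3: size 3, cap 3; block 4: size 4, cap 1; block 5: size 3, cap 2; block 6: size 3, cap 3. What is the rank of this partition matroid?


Rank of a partition matroid = sum of min(|Si|, ci) for each block.
= min(6,6) + min(3,2) + min(3,3) + min(4,1) + min(3,2) + min(3,3)
= 6 + 2 + 3 + 1 + 2 + 3
= 17.

17


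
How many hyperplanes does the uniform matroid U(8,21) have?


Hyperplanes of U(8,21) are flats of rank 7.
In a uniform matroid, these are exactly the (7)-element subsets.
Count = C(21,7) = 116280.

116280


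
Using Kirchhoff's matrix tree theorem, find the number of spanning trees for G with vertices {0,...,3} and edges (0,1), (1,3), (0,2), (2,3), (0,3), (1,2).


By Kirchhoff's matrix tree theorem, the number of spanning trees equals
the determinant of any cofactor of the Laplacian matrix L.
G has 4 vertices and 6 edges.
Computing the (3 x 3) cofactor determinant gives 16.

16


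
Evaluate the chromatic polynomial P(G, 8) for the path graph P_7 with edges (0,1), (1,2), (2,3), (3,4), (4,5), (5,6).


P(P_7, k) = k * (k-1)^(6).
P(8) = 8 * 7^6 = 8 * 117649 = 941192.

941192


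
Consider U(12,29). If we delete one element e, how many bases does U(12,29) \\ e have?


Deleting e from U(12,29) gives U(12,28) since n > r.
Bases of U(12,28) = C(28,12) = 30421755.

30421755


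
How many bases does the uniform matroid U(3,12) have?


Bases of U(3,12) are all 3-element subsets of the 12-element ground set.
Number of bases = C(12,3).
C(12,3) = 12! / (3! * 9!) = 220.

220


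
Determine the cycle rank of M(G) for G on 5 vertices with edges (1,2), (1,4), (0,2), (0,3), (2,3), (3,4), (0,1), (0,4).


Cycle rank (nullity) = |E| - r(M) = |E| - (|V| - c).
|E| = 8, |V| = 5, c = 1.
Nullity = 8 - (5 - 1) = 8 - 4 = 4.

4


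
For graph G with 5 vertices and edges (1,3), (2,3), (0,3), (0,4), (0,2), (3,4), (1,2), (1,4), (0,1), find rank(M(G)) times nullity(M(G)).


r(M) = |V| - c = 5 - 1 = 4.
nullity = |E| - r(M) = 9 - 4 = 5.
Product = 4 * 5 = 20.

20


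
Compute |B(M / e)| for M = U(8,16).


Contracting e from U(8,16) gives U(7,15).
Bases of U(7,15) = C(15,7) = 15! / (7! * 8!) = 6435.

6435


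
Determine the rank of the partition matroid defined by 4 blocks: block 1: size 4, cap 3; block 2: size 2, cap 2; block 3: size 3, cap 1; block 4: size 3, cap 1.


Rank of a partition matroid = sum of min(|Si|, ci) for each block.
= min(4,3) + min(2,2) + min(3,1) + min(3,1)
= 3 + 2 + 1 + 1
= 7.

7


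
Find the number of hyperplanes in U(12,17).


Hyperplanes of U(12,17) are flats of rank 11.
In a uniform matroid, these are exactly the (11)-element subsets.
Count = C(17,11) = 12376.

12376


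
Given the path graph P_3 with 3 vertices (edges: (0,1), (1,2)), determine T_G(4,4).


A path on 3 vertices is a tree with 2 edges.
T(x,y) = x^(2) for any tree.
T(4,4) = 4^2 = 16.

16
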